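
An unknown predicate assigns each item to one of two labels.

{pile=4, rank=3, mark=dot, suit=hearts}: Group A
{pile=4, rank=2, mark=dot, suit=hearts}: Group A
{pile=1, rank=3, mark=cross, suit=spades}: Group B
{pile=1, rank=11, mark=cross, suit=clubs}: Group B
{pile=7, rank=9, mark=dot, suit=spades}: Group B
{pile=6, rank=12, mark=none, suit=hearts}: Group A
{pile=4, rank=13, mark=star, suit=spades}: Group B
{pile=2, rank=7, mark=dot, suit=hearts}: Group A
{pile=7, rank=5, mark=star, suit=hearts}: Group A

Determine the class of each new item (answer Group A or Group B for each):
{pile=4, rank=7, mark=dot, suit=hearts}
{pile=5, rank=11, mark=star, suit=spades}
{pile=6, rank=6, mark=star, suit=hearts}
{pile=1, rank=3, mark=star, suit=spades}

Group A, Group B, Group A, Group B

The common property of the 'Group A' items is: suit is hearts. No 'Group B' item has it.
{pile=4, rank=7, mark=dot, suit=hearts}: suit is hearts, meets the rule → Group A.
{pile=5, rank=11, mark=star, suit=spades}: suit is spades, lacks this property → Group B.
{pile=6, rank=6, mark=star, suit=hearts}: suit is hearts, meets the rule → Group A.
{pile=1, rank=3, mark=star, suit=spades}: suit is spades, lacks this property → Group B.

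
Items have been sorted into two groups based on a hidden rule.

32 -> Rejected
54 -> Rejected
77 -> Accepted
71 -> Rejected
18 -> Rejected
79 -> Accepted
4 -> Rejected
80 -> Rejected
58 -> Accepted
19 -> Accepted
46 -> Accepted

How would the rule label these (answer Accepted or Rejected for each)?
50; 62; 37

Rejected, Rejected, Accepted

The common property of the 'Accepted' items is: digit sum ≥ 10. No 'Rejected' item has it.
50 → digit sum 5+0 = 5 → Rejected.
62 → digit sum 6+2 = 8 → Rejected.
37 → digit sum 3+7 = 10 → Accepted.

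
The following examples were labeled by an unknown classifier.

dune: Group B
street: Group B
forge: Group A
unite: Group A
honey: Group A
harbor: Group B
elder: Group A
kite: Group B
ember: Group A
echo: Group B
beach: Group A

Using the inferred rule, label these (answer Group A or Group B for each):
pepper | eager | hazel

Group B, Group A, Group A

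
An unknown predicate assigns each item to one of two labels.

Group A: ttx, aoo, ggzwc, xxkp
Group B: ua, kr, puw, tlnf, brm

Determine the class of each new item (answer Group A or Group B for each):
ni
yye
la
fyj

Group B, Group A, Group B, Group B

The simplest hypothesis consistent with all the labels is: has a double letter.
ni → no doubled letter → Group B.
yye → 'yy' doubled → Group A.
la → no doubled letter → Group B.
fyj → no doubled letter → Group B.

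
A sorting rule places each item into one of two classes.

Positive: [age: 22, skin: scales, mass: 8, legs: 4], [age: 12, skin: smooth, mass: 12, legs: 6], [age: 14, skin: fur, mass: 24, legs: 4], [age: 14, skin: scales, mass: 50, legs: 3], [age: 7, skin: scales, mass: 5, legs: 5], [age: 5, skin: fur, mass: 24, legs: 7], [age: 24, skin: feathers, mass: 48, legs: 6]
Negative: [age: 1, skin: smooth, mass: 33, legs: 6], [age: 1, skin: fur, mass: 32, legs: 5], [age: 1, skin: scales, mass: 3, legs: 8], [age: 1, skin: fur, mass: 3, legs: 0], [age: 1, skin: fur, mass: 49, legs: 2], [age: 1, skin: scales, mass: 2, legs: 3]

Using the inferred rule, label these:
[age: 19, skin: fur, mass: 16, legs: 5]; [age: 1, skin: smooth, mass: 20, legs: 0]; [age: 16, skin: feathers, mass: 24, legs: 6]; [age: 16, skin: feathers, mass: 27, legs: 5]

Positive, Negative, Positive, Positive

Rule: age ≥ 5. This holds for each 'Positive' example and fails for each 'Negative' one.
[age: 19, skin: fur, mass: 16, legs: 5]: age = 19, meets the rule → Positive. [age: 1, skin: smooth, mass: 20, legs: 0]: age = 1, doesn't match → Negative. [age: 16, skin: feathers, mass: 24, legs: 6]: age = 16, meets the rule → Positive. [age: 16, skin: feathers, mass: 27, legs: 5]: age = 16, meets the rule → Positive.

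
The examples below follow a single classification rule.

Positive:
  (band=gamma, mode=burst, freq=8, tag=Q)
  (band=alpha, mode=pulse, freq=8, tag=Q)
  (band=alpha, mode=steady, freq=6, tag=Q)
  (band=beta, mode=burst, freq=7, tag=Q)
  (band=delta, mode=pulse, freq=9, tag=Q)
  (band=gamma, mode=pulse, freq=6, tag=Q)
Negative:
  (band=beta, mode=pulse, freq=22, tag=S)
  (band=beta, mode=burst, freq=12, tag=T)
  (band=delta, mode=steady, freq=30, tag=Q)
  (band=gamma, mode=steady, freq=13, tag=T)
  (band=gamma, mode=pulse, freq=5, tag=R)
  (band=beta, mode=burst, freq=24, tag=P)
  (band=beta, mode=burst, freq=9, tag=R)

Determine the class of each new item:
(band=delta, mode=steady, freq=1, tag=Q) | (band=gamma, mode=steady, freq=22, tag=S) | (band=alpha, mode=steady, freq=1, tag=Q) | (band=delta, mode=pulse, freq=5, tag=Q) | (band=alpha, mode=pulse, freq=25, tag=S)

Positive, Negative, Positive, Positive, Negative

The pattern is that an item is 'Positive' exactly when: tag is Q AND freq ≤ 9.
Positive: (band=delta, mode=steady, freq=1, tag=Q), since tag is Q, freq = 1.
Negative: (band=gamma, mode=steady, freq=22, tag=S), since tag is S, freq = 22.
Positive: (band=alpha, mode=steady, freq=1, tag=Q), since tag is Q, freq = 1.
Positive: (band=delta, mode=pulse, freq=5, tag=Q), since tag is Q, freq = 5.
Negative: (band=alpha, mode=pulse, freq=25, tag=S), since tag is S, freq = 25.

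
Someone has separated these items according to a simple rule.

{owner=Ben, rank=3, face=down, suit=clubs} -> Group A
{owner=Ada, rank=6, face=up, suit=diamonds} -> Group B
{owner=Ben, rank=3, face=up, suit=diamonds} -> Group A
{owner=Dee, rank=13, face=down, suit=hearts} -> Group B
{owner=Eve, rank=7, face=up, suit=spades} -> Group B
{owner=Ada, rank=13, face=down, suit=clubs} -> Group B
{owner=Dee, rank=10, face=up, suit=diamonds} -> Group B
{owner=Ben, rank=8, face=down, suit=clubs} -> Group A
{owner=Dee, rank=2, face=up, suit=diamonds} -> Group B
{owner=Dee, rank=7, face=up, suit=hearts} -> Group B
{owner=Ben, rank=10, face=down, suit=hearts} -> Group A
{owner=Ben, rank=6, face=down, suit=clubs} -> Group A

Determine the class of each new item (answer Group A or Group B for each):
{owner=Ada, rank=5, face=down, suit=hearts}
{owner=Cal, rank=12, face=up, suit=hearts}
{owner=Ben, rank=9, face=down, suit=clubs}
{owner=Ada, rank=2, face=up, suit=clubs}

The classifier is using: owner is Ben.
{owner=Ada, rank=5, face=down, suit=hearts}: owner is Ada — doesn't match, so Group B. {owner=Cal, rank=12, face=up, suit=hearts}: owner is Cal — doesn't match, so Group B. {owner=Ben, rank=9, face=down, suit=clubs}: owner is Ben — qualifies, so Group A. {owner=Ada, rank=2, face=up, suit=clubs}: owner is Ada — doesn't match, so Group B.

Group B, Group B, Group A, Group B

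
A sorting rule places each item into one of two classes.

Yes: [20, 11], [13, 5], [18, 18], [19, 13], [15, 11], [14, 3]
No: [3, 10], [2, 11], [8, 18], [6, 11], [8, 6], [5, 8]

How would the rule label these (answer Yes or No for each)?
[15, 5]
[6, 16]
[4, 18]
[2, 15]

Every 'Yes' example satisfies: first ≥ 10. None of the 'No' examples do.
[15, 5]: first 15 — satisfies this, so Yes.
[6, 16]: first 6 — lacks this property, so No.
[4, 18]: first 4 — lacks this property, so No.
[2, 15]: first 2 — lacks this property, so No.

Yes, No, No, No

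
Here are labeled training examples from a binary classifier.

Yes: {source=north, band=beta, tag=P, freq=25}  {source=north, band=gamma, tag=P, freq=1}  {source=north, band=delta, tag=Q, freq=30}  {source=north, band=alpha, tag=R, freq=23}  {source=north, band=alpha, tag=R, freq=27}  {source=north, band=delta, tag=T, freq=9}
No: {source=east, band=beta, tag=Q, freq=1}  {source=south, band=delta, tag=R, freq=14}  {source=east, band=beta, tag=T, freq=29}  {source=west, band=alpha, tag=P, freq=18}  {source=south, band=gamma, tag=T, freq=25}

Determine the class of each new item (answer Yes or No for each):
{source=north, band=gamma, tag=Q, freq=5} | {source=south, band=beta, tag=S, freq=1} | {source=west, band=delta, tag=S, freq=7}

A rule that fits every label: source is north — true of each 'Yes' example, false of each 'No' one.
{source=north, band=gamma, tag=Q, freq=5} — source is north, hence Yes. {source=south, band=beta, tag=S, freq=1} — source is south, hence No. {source=west, band=delta, tag=S, freq=7} — source is west, hence No.

Yes, No, No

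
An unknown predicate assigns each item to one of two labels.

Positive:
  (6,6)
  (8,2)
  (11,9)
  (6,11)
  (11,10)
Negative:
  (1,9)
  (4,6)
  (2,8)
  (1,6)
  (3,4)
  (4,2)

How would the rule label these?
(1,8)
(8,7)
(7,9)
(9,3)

Negative, Positive, Positive, Positive

All 'Positive' examples share one property — first ≥ 6 — and every 'Negative' example lacks it.
(1,8): first 1, does not fit → Negative. (8,7): first 8, satisfies this → Positive. (7,9): first 7, satisfies this → Positive. (9,3): first 9, satisfies this → Positive.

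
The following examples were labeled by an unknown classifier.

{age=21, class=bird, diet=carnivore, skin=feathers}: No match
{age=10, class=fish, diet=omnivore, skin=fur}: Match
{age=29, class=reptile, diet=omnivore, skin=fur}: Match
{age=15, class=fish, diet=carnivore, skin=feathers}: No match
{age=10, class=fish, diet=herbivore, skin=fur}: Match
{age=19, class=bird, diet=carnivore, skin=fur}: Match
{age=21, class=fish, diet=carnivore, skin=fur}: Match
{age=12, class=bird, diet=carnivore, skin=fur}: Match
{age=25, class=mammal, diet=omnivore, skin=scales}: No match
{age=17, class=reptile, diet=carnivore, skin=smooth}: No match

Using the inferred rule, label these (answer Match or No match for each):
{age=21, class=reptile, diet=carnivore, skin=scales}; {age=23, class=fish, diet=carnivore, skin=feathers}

No match, No match

Comparing the two groups points to one rule — skin is fur.
No match: {age=21, class=reptile, diet=carnivore, skin=scales}, since skin is scales.
No match: {age=23, class=fish, diet=carnivore, skin=feathers}, since skin is feathers.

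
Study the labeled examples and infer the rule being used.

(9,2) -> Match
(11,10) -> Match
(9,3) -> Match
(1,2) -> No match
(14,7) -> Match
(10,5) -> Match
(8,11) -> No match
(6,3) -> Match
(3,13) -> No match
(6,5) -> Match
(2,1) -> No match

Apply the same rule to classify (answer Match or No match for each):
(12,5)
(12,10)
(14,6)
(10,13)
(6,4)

Match, Match, Match, No match, Match

All 'Match' examples share one property — first > second AND sum ≥ 9 — and every 'No match' example lacks it.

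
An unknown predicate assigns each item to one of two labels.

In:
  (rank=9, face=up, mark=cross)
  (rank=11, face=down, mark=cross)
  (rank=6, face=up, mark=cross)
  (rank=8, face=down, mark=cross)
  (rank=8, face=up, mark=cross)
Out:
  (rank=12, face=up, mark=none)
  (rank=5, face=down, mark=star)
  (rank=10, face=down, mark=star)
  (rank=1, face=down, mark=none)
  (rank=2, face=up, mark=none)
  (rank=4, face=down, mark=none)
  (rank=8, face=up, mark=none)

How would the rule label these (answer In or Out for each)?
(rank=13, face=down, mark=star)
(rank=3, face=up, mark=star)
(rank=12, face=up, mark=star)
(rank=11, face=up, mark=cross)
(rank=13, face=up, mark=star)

Out, Out, Out, In, Out

All 'In' examples share one property — mark is cross — and every 'Out' example lacks it.
(rank=13, face=down, mark=star): mark is star — fails the rule, so Out. (rank=3, face=up, mark=star): mark is star — fails the rule, so Out. (rank=12, face=up, mark=star): mark is star — fails the rule, so Out. (rank=11, face=up, mark=cross): mark is cross — meets the rule, so In. (rank=13, face=up, mark=star): mark is star — fails the rule, so Out.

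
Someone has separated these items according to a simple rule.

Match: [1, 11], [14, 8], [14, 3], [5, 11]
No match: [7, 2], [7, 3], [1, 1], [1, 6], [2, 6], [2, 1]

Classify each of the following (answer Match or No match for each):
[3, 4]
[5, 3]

No match, No match

One predicate separates the groups cleanly: sum ≥ 12.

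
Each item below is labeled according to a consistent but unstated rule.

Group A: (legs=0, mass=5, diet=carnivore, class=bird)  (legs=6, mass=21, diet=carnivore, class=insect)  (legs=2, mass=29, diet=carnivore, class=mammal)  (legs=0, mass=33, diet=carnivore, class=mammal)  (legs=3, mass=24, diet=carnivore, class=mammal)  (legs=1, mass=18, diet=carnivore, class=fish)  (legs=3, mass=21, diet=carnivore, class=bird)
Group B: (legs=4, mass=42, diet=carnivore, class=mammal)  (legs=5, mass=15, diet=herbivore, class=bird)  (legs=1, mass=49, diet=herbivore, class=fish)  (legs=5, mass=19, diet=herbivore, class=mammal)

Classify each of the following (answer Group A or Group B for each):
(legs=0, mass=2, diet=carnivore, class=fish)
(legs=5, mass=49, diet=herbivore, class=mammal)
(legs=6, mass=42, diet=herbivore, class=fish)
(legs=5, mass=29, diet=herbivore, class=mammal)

The pattern is that an item is 'Group A' exactly when: diet is carnivore AND mass ≤ 33.
(legs=0, mass=2, diet=carnivore, class=fish): diet is carnivore, mass = 2 — meets the rule, so Group A. (legs=5, mass=49, diet=herbivore, class=mammal): diet is herbivore, mass = 49 — does not pass, so Group B. (legs=6, mass=42, diet=herbivore, class=fish): diet is herbivore, mass = 42 — does not pass, so Group B. (legs=5, mass=29, diet=herbivore, class=mammal): diet is herbivore, mass = 29 — does not pass, so Group B.

Group A, Group B, Group B, Group B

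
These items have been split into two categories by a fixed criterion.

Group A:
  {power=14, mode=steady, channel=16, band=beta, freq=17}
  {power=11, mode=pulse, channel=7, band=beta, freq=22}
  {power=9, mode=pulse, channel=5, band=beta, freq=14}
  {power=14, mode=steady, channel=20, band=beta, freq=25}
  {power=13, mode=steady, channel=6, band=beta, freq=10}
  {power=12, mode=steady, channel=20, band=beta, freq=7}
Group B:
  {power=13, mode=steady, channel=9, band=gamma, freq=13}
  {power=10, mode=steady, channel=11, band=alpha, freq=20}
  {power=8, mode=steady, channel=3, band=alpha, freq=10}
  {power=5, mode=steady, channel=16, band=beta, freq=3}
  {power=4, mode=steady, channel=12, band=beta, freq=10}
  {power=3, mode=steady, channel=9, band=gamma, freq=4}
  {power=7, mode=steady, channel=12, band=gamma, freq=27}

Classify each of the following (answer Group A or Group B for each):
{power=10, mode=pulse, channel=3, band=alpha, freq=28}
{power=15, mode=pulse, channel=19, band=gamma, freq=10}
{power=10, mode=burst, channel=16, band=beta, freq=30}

Group B, Group B, Group A

The pattern is that an item is 'Group A' exactly when: band is beta AND power ≥ 7.
{power=10, mode=pulse, channel=3, band=alpha, freq=28}: band is alpha, power = 10 — does not pass, so Group B.
{power=15, mode=pulse, channel=19, band=gamma, freq=10}: band is gamma, power = 15 — does not pass, so Group B.
{power=10, mode=burst, channel=16, band=beta, freq=30}: band is beta, power = 10 — has this property, so Group A.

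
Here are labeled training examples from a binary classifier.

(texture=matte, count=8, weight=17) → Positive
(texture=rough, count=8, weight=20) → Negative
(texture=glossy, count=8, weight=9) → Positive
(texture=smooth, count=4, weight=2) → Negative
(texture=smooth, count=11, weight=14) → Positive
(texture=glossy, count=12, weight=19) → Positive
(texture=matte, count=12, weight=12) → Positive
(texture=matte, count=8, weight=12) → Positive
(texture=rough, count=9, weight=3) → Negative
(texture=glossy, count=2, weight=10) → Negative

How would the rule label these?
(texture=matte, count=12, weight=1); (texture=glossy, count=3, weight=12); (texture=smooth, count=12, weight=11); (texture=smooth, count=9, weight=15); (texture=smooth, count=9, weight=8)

Positive, Negative, Positive, Positive, Positive

All 'Positive' examples share one property — texture is not rough AND count ≥ 8 — and every 'Negative' example lacks it.
(texture=matte, count=12, weight=1): Positive (texture is matte, count = 12). (texture=glossy, count=3, weight=12): Negative (texture is glossy, count = 3). (texture=smooth, count=12, weight=11): Positive (texture is smooth, count = 12). (texture=smooth, count=9, weight=15): Positive (texture is smooth, count = 9). (texture=smooth, count=9, weight=8): Positive (texture is smooth, count = 9).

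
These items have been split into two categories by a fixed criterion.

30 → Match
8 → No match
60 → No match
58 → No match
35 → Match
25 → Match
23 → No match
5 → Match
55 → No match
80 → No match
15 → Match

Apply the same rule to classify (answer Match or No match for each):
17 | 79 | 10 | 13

The classifier is using: multiple of 5 AND at most 35.
17: 17 = 5·3 + 2, 17 ≤ 35 — fails this test, so No match. 79: 79 = 5·15 + 4, 79 > 35 — fails this test, so No match. 10: 10 = 5·2, 10 ≤ 35 — matches, so Match. 13: 13 = 5·2 + 3, 13 ≤ 35 — fails this test, so No match.

No match, No match, Match, No match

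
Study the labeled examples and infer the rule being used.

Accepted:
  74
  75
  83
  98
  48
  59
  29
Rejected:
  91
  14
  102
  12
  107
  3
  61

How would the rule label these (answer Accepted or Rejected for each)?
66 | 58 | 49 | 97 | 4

Accepted, Accepted, Accepted, Accepted, Rejected

Rule: digit sum ≥ 11. This holds for each 'Accepted' example and fails for each 'Rejected' one.
66: digit sum 6+6 = 12 — has this property, so Accepted.
58: digit sum 5+8 = 13 — has this property, so Accepted.
49: digit sum 4+9 = 13 — has this property, so Accepted.
97: digit sum 9+7 = 16 — has this property, so Accepted.
4: digit sum 4 — doesn't qualify, so Rejected.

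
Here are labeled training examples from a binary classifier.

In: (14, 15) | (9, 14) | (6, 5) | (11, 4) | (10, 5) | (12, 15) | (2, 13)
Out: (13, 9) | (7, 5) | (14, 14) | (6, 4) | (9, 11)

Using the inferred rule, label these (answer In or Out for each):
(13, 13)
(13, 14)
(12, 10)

The classifier is using: sum is odd.

Out, In, Out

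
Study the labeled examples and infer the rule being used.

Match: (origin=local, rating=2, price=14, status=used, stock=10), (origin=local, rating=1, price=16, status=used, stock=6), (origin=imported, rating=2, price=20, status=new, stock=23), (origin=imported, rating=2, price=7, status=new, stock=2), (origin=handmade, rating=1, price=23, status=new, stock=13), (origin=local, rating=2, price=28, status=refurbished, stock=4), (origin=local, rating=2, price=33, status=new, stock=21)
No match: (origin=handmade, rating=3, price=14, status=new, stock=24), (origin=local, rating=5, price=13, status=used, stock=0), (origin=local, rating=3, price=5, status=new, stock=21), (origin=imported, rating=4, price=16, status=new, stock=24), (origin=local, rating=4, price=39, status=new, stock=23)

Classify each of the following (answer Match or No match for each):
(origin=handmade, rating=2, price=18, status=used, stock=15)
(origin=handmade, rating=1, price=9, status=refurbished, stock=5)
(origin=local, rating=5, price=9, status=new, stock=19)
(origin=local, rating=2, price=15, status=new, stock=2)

Match, Match, No match, Match

The simplest hypothesis consistent with all the labels is: rating ≤ 2.
(origin=handmade, rating=2, price=18, status=used, stock=15) → rating = 2 → Match. (origin=handmade, rating=1, price=9, status=refurbished, stock=5) → rating = 1 → Match. (origin=local, rating=5, price=9, status=new, stock=19) → rating = 5 → No match. (origin=local, rating=2, price=15, status=new, stock=2) → rating = 2 → Match.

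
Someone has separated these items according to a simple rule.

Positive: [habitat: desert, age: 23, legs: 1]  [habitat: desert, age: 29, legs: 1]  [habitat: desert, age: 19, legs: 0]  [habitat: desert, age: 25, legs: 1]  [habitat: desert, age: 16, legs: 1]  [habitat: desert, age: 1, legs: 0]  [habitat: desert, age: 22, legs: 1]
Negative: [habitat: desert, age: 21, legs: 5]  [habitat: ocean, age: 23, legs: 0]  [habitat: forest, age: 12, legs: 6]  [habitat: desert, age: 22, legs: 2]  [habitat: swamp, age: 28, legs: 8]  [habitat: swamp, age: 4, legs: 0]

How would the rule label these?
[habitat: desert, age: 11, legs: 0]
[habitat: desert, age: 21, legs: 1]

Positive, Positive

One predicate separates the groups cleanly: habitat is desert AND legs ≤ 1.
[habitat: desert, age: 11, legs: 0]: Positive (habitat is desert, legs = 0). [habitat: desert, age: 21, legs: 1]: Positive (habitat is desert, legs = 1).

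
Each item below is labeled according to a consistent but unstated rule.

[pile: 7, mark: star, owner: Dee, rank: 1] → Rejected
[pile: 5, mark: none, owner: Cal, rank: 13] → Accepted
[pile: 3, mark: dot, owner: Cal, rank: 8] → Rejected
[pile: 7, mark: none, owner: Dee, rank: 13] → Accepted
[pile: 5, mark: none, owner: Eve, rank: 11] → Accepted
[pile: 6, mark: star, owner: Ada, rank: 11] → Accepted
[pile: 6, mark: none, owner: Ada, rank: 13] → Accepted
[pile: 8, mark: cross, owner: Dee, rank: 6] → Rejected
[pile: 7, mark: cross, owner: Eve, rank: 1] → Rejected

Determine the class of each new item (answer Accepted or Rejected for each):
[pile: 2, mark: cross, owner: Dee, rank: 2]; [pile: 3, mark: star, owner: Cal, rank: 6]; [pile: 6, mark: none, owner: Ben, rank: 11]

Rejected, Rejected, Accepted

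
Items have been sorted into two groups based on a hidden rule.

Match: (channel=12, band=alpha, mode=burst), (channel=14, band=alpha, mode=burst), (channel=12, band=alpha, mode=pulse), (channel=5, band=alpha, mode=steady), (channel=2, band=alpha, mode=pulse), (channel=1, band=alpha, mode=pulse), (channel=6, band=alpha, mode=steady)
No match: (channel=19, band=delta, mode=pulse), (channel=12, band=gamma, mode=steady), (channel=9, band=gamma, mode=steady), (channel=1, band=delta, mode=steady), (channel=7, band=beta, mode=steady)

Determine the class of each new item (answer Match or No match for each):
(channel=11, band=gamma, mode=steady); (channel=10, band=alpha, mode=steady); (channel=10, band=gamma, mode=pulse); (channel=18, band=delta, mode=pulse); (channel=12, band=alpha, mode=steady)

The simplest hypothesis consistent with all the labels is: band is alpha.

No match, Match, No match, No match, Match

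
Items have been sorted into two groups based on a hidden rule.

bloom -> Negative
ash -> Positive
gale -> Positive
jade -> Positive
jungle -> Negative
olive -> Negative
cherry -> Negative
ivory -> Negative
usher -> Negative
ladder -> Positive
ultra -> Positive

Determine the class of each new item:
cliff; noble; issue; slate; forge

The common property of the 'Positive' items is: contains 'a'. No 'Negative' item has it.
Negative: cliff, since no 'a'. Negative: noble, since no 'a'. Negative: issue, since no 'a'. Positive: slate, since has 'a'. Negative: forge, since no 'a'.

Negative, Negative, Negative, Positive, Negative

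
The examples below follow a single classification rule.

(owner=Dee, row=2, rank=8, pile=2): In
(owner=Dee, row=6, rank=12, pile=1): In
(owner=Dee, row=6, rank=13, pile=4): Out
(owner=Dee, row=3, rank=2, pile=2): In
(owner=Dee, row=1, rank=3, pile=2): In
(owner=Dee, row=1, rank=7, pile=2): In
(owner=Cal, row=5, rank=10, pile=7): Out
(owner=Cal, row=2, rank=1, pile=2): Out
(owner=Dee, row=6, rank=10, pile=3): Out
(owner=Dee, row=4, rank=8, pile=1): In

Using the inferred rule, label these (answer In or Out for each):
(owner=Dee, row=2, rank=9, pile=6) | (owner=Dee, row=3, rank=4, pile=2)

The simplest hypothesis consistent with all the labels is: owner is Dee AND pile ≤ 2.
(owner=Dee, row=2, rank=9, pile=6): Out (owner is Dee, pile = 6). (owner=Dee, row=3, rank=4, pile=2): In (owner is Dee, pile = 2).

Out, In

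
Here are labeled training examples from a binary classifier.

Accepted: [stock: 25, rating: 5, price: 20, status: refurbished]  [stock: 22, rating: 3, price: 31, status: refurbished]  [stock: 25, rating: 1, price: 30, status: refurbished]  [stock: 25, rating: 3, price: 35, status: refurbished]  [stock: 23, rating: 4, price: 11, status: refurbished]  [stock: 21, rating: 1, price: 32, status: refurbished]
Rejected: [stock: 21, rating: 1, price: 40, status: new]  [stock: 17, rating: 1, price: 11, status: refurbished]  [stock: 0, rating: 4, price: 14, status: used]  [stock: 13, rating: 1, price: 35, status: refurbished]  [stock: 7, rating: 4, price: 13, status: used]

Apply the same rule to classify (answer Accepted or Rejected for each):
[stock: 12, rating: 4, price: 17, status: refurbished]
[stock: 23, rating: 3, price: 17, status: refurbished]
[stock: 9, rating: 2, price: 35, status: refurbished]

Rejected, Accepted, Rejected

All 'Accepted' examples share one property — status is refurbished AND stock ≥ 21 — and every 'Rejected' example lacks it.
[stock: 12, rating: 4, price: 17, status: refurbished] — status is refurbished, stock = 12, hence Rejected.
[stock: 23, rating: 3, price: 17, status: refurbished] — status is refurbished, stock = 23, hence Accepted.
[stock: 9, rating: 2, price: 35, status: refurbished] — status is refurbished, stock = 9, hence Rejected.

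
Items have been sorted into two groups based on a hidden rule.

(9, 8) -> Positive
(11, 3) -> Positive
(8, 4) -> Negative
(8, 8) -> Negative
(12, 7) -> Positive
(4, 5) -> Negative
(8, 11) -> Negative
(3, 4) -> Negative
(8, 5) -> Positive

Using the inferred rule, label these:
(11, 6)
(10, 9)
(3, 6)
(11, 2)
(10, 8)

Positive, Positive, Negative, Positive, Positive

The classifier is using: first > second AND sum ≥ 13.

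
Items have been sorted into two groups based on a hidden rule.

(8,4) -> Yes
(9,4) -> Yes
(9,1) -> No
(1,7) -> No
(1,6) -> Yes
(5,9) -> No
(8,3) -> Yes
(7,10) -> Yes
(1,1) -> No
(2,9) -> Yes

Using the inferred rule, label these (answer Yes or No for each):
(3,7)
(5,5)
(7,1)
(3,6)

No, No, No, Yes

Comparing the two groups points to one rule — product is even.
(3,7) → 3·7 = 21 → No. (5,5) → 5·5 = 25 → No. (7,1) → 7·1 = 7 → No. (3,6) → 3·6 = 18 → Yes.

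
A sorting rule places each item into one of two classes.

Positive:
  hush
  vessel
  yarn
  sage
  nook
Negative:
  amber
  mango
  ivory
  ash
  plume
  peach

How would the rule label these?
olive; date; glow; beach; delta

Negative, Positive, Positive, Negative, Negative

A rule that fits every label: even length — true of each 'Positive' example, false of each 'Negative' one.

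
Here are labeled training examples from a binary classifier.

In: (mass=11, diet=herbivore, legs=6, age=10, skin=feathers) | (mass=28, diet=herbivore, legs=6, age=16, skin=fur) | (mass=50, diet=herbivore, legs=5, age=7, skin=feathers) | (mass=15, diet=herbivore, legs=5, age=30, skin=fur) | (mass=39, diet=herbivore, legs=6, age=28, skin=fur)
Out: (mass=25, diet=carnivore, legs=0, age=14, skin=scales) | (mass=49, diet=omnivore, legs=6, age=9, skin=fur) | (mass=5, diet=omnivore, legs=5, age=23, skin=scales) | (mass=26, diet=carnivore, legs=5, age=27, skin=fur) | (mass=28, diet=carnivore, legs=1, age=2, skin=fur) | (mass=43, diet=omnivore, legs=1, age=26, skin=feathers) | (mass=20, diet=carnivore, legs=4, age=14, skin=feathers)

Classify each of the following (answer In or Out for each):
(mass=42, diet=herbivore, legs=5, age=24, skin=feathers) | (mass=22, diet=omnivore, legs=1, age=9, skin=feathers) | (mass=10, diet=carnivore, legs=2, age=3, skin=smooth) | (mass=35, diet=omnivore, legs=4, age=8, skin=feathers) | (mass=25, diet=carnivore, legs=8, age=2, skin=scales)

Rule: diet is herbivore. This holds for each 'In' example and fails for each 'Out' one.

In, Out, Out, Out, Out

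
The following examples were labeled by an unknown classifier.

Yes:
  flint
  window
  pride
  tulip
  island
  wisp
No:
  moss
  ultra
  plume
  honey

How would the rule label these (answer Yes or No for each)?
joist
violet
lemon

The distinguishing property — contains 'i' — holds for all the 'Yes' cases and none of the 'No' cases.
joist: has 'i' — qualifies, so Yes. violet: has 'i' — qualifies, so Yes. lemon: no 'i' — fails the rule, so No.

Yes, Yes, No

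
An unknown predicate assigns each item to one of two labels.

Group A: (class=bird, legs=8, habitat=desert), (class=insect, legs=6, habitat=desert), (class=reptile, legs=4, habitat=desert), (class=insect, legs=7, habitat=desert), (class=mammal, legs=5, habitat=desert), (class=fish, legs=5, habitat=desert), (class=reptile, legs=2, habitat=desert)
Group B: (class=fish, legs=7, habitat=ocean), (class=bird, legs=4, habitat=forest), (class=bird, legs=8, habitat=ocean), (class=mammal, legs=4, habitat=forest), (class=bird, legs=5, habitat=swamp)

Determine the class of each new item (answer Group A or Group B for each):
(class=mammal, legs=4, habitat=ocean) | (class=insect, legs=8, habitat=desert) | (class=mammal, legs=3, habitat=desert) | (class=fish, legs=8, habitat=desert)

Group B, Group A, Group A, Group A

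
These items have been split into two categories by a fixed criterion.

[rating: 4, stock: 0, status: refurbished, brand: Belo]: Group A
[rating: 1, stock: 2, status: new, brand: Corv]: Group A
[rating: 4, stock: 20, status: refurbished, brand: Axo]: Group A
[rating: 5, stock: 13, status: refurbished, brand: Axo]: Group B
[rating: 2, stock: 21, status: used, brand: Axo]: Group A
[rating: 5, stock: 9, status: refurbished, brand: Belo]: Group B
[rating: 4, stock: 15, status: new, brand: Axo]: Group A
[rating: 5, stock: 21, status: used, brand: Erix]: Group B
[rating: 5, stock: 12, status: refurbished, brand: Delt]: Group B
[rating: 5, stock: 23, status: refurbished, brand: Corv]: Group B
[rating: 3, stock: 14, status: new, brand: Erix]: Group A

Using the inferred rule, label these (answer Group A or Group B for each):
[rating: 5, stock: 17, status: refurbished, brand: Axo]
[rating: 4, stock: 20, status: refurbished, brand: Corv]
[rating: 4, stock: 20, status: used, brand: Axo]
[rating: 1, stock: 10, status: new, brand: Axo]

The simplest hypothesis consistent with all the labels is: rating ≤ 4.

Group B, Group A, Group A, Group A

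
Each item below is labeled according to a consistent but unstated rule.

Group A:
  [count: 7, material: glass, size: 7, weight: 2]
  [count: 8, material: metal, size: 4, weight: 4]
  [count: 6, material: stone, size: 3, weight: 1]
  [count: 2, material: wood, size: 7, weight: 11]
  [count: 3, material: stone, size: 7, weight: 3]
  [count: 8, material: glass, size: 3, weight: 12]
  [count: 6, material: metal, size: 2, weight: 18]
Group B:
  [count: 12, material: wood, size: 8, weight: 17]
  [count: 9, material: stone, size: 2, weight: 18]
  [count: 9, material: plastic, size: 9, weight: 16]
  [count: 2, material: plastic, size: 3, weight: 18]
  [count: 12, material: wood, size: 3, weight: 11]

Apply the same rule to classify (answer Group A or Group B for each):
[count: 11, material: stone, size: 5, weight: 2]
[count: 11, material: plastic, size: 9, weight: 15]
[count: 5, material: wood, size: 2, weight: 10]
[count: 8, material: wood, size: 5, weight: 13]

Every 'Group A' example satisfies: material is not plastic AND count ≤ 8. None of the 'Group B' examples do.
[count: 11, material: stone, size: 5, weight: 2]: Group B (material is stone, count = 11).
[count: 11, material: plastic, size: 9, weight: 15]: Group B (material is plastic, count = 11).
[count: 5, material: wood, size: 2, weight: 10]: Group A (material is wood, count = 5).
[count: 8, material: wood, size: 5, weight: 13]: Group A (material is wood, count = 8).

Group B, Group B, Group A, Group A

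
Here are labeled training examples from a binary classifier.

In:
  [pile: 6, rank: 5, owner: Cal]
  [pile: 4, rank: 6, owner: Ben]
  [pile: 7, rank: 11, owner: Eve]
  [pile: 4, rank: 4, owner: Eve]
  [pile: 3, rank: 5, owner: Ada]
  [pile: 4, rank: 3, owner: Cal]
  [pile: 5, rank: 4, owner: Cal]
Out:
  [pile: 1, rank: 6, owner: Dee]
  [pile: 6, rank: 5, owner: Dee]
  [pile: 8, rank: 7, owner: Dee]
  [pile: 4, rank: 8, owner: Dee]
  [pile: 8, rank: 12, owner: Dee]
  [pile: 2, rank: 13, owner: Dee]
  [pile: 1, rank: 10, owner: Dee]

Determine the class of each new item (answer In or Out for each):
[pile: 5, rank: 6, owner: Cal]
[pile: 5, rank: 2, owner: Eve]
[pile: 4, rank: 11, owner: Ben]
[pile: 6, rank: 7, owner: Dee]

In, In, In, Out

One predicate separates the groups cleanly: owner is not Dee.
[pile: 5, rank: 6, owner: Cal] → owner is Cal → In.
[pile: 5, rank: 2, owner: Eve] → owner is Eve → In.
[pile: 4, rank: 11, owner: Ben] → owner is Ben → In.
[pile: 6, rank: 7, owner: Dee] → owner is Dee → Out.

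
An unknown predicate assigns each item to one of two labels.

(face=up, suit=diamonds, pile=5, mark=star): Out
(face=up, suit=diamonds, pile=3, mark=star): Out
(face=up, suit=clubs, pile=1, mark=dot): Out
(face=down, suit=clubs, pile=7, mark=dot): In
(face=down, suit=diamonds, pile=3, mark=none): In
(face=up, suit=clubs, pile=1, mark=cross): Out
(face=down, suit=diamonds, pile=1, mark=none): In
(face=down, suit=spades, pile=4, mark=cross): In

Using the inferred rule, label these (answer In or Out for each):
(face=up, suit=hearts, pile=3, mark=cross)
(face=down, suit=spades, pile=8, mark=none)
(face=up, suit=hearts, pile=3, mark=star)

Out, In, Out

'In' ⟺ face is down.
(face=up, suit=hearts, pile=3, mark=cross) — face is up, hence Out.
(face=down, suit=spades, pile=8, mark=none) — face is down, hence In.
(face=up, suit=hearts, pile=3, mark=star) — face is up, hence Out.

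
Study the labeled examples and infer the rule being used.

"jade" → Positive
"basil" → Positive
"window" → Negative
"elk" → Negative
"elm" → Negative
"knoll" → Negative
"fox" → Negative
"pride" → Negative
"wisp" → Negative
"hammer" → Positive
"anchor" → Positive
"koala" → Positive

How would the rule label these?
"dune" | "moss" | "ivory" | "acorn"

All 'Positive' examples share one property — contains 'a' — and every 'Negative' example lacks it.
"dune" → no 'a' → Negative.
"moss" → no 'a' → Negative.
"ivory" → no 'a' → Negative.
"acorn" → has 'a' → Positive.

Negative, Negative, Negative, Positive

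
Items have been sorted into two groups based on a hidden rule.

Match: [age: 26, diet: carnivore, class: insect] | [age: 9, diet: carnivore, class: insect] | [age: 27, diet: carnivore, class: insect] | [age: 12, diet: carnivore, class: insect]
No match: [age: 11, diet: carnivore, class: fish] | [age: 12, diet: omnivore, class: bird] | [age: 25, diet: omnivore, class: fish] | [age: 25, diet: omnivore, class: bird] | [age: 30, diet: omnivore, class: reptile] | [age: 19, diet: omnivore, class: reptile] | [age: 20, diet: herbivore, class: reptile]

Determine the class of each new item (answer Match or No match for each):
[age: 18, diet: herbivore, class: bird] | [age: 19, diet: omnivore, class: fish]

No match, No match

'Match' ⟺ class is insect.
[age: 18, diet: herbivore, class: bird]: class is bird — does not satisfy this, so No match. [age: 19, diet: omnivore, class: fish]: class is fish — does not satisfy this, so No match.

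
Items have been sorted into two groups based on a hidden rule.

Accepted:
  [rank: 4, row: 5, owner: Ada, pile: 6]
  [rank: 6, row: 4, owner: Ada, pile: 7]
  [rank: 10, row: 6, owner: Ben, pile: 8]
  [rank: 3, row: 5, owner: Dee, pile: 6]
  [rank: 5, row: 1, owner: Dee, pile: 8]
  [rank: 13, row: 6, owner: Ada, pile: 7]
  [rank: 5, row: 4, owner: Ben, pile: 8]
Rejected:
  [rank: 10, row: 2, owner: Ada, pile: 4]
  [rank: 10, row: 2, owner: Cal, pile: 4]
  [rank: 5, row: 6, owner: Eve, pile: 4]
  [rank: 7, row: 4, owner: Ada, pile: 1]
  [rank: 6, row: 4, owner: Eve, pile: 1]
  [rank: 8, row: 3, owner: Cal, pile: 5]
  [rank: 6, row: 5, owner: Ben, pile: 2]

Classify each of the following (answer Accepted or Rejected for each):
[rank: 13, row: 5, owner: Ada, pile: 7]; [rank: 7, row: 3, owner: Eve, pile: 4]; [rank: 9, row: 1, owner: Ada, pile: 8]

The rule appears to be: pile ≥ 6.
Accepted: [rank: 13, row: 5, owner: Ada, pile: 7], since pile = 7. Rejected: [rank: 7, row: 3, owner: Eve, pile: 4], since pile = 4. Accepted: [rank: 9, row: 1, owner: Ada, pile: 8], since pile = 8.

Accepted, Rejected, Accepted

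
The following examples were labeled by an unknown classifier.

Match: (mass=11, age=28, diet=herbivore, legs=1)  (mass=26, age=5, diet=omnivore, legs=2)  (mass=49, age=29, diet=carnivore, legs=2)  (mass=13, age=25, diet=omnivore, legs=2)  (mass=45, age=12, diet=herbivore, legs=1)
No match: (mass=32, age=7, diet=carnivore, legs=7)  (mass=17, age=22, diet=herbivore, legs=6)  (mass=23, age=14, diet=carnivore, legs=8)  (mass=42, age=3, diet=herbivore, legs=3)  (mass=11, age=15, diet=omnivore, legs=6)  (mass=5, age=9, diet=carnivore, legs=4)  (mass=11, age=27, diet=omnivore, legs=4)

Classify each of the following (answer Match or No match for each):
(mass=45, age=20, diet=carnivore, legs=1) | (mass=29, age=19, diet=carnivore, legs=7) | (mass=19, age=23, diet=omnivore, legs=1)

Match, No match, Match

One predicate separates the groups cleanly: legs ≤ 2.
(mass=45, age=20, diet=carnivore, legs=1): Match (legs = 1).
(mass=29, age=19, diet=carnivore, legs=7): No match (legs = 7).
(mass=19, age=23, diet=omnivore, legs=1): Match (legs = 1).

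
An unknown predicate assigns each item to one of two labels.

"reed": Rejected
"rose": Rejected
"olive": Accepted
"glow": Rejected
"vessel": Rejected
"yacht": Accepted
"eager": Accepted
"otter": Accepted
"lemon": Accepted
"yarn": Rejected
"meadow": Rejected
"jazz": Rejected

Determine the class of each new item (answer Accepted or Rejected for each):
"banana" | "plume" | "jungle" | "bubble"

Every 'Accepted' example satisfies: odd length. None of the 'Rejected' examples do.
Rejected: "banana", since length 6. Accepted: "plume", since length 5. Rejected: "jungle", since length 6. Rejected: "bubble", since length 6.

Rejected, Accepted, Rejected, Rejected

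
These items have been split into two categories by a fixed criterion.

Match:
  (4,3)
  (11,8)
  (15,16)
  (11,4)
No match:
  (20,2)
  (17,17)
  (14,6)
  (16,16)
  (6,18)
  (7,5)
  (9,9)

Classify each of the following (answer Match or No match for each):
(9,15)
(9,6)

Every 'Match' example satisfies: sum is odd. None of the 'No match' examples do.
(9,15): 9+15 = 24 — does not pass, so No match.
(9,6): 9+6 = 15 — has this property, so Match.

No match, Match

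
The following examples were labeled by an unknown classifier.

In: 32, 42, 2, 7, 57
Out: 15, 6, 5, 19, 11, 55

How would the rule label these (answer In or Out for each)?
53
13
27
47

Out, Out, In, In

Checking candidate rules against both groups, what survives is: ≡ 2 (mod 5).
53: 53 mod 5 = 3 — lacks this property, so Out. 13: 13 mod 5 = 3 — lacks this property, so Out. 27: 27 mod 5 = 2 — passes, so In. 47: 47 mod 5 = 2 — passes, so In.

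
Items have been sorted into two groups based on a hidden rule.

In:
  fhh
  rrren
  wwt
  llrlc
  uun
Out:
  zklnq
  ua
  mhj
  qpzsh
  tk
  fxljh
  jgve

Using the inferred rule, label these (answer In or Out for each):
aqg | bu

Out, Out

The pattern is that an item is 'In' exactly when: has a double letter.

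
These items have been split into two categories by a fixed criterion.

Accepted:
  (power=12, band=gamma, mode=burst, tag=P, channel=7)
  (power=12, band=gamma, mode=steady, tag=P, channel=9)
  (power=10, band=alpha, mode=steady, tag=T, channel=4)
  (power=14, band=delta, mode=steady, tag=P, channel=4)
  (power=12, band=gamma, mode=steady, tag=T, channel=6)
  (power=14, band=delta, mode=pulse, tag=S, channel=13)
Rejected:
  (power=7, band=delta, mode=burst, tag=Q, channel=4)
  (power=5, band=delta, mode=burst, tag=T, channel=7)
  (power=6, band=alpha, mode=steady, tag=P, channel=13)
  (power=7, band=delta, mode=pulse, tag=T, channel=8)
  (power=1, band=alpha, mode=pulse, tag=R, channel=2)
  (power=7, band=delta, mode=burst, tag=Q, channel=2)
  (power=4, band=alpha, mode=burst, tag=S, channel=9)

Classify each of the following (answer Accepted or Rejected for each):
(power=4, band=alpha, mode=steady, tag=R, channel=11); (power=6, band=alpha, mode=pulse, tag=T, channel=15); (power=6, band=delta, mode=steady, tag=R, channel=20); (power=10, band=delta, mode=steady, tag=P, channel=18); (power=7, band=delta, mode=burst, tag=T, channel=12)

The rule appears to be: power ≥ 10.
(power=4, band=alpha, mode=steady, tag=R, channel=11) → power = 4 → Rejected.
(power=6, band=alpha, mode=pulse, tag=T, channel=15) → power = 6 → Rejected.
(power=6, band=delta, mode=steady, tag=R, channel=20) → power = 6 → Rejected.
(power=10, band=delta, mode=steady, tag=P, channel=18) → power = 10 → Accepted.
(power=7, band=delta, mode=burst, tag=T, channel=12) → power = 7 → Rejected.

Rejected, Rejected, Rejected, Accepted, Rejected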